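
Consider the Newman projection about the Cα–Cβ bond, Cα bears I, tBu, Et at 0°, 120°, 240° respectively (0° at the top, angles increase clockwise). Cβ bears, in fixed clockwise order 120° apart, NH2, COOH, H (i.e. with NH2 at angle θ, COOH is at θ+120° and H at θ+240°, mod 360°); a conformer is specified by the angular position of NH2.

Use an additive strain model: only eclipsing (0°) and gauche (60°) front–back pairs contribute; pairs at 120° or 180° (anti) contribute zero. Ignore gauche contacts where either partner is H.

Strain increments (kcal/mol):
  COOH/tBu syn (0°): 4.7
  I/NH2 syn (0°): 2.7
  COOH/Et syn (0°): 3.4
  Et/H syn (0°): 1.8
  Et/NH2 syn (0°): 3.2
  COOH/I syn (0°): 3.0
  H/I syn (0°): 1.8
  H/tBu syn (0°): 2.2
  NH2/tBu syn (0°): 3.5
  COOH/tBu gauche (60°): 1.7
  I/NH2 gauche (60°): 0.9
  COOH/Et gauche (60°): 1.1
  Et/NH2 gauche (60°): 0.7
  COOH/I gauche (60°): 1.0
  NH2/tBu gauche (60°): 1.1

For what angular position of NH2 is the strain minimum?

NH2 at 0° (eclipsed): I–NH2 eclipsed, tBu–COOH eclipsed, Et–H eclipsed; 2.7 + 4.7 + 1.8 = 9.2 kcal/mol.
NH2 at 60° (staggered): I–NH2 gauche, tBu–NH2 gauche, tBu–COOH gauche, Et–COOH gauche; 0.9 + 1.1 + 1.7 + 1.1 = 4.8 kcal/mol.
NH2 at 120° (eclipsed): I–H eclipsed, tBu–NH2 eclipsed, Et–COOH eclipsed; 1.8 + 3.5 + 3.4 = 8.7 kcal/mol.
NH2 at 180° (staggered): I–COOH gauche, tBu–NH2 gauche, Et–NH2 gauche, Et–COOH gauche; 1.0 + 1.1 + 0.7 + 1.1 = 3.9 kcal/mol.
NH2 at 240° (eclipsed): I–COOH eclipsed, tBu–H eclipsed, Et–NH2 eclipsed; 3.0 + 2.2 + 3.2 = 8.4 kcal/mol.
NH2 at 300° (staggered): I–NH2 gauche, I–COOH gauche, tBu–COOH gauche, Et–NH2 gauche; 0.9 + 1.0 + 1.7 + 0.7 = 4.3 kcal/mol.
The minimum (3.9 kcal/mol) occurs with NH2 at 180°.

180°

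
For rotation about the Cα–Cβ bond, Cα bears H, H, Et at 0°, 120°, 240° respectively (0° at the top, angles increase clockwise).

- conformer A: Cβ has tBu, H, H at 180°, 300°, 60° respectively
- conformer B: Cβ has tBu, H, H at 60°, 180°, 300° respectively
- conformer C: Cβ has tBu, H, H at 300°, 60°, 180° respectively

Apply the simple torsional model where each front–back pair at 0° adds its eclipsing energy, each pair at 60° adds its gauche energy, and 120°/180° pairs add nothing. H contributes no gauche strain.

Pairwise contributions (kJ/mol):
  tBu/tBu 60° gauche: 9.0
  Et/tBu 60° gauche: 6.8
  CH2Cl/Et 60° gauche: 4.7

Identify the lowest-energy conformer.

B

A (staggered): Et(240°)/tBu(180°) gauche 6.8 → 6.8 kJ/mol.
B (staggered): no non-H gauche contacts → 0.0 kJ/mol.
C (staggered): Et(240°)/tBu(300°) gauche 6.8 → 6.8 kJ/mol.
B has the lowest total (0.0 kJ/mol).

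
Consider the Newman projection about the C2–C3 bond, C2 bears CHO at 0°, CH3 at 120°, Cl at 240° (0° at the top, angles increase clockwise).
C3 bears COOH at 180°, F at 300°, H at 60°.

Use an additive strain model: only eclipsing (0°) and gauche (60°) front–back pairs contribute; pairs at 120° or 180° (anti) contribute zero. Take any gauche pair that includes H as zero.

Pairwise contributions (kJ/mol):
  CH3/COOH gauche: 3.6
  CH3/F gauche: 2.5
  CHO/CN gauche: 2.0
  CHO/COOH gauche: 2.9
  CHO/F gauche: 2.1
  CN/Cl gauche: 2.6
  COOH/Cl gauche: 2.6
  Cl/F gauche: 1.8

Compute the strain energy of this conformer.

This conformer is staggered. CHO at 0° is gauche with F at 300° (2.1); CH3 at 120° is gauche with COOH at 180° (3.6); Cl at 240° is gauche with COOH at 180° (2.6); Cl at 240° is gauche with F at 300° (1.8). Total 10.1 kJ/mol.

10.1 kJ/mol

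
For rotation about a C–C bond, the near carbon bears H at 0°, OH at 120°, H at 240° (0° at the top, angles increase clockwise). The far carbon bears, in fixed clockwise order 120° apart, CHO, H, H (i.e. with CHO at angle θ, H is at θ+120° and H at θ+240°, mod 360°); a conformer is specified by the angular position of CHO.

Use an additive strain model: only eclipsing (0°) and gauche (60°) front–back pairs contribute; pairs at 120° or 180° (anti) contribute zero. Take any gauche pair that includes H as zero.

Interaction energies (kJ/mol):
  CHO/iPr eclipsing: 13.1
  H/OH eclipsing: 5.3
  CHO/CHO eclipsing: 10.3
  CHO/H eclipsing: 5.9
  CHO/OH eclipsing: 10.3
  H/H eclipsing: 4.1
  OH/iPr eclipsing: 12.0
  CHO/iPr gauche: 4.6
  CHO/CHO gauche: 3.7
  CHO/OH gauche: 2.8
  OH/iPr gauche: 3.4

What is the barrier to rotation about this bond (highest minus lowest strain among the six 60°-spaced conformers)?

18.5 kJ/mol

CHO at 0° (eclipsed): H–CHO eclipsed, OH–H eclipsed, H–H eclipsed; 5.9 + 5.3 + 4.1 = 15.3 kJ/mol.
CHO at 60° (staggered): OH–CHO gauche; 2.8 = 2.8 kJ/mol.
CHO at 120° (eclipsed): H–H eclipsed, OH–CHO eclipsed, H–H eclipsed; 4.1 + 10.3 + 4.1 = 18.5 kJ/mol.
CHO at 180° (staggered): OH–CHO gauche; 2.8 = 2.8 kJ/mol.
CHO at 240° (eclipsed): H–H eclipsed, OH–H eclipsed, H–CHO eclipsed; 4.1 + 5.3 + 5.9 = 15.3 kJ/mol.
CHO at 300° (staggered): no non-H gauche contacts → 0.0 kJ/mol.
Max at 120° (18.5 kJ/mol), min at 300° (0.0 kJ/mol); barrier = 18.5 kJ/mol.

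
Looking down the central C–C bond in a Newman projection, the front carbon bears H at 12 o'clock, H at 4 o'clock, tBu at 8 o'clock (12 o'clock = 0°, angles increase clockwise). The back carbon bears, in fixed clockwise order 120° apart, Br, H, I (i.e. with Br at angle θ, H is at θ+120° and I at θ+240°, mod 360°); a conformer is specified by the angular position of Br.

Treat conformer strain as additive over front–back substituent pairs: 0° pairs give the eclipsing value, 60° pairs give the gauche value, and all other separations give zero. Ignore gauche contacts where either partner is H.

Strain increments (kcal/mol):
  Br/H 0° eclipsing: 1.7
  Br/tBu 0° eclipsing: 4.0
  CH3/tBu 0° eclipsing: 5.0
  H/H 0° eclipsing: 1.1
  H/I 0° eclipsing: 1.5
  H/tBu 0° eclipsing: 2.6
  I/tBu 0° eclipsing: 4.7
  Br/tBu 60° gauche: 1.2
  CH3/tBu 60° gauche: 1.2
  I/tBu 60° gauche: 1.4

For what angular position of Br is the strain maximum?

Br at 0° (eclipsed): H(0°)/Br(0°) eclipsed 1.7; H(120°)/H(120°) eclipsed 1.1; tBu(240°)/I(240°) eclipsed 4.7 → 7.5 kcal/mol.
Br at 60° (staggered): tBu(240°)/I(300°) gauche 1.4 → 1.4 kcal/mol.
Br at 120° (eclipsed): H(0°)/I(0°) eclipsed 1.5; H(120°)/Br(120°) eclipsed 1.7; tBu(240°)/H(240°) eclipsed 2.6 → 5.8 kcal/mol.
Br at 180° (staggered): tBu(240°)/Br(180°) gauche 1.2 → 1.2 kcal/mol.
Br at 240° (eclipsed): H(0°)/H(0°) eclipsed 1.1; H(120°)/I(120°) eclipsed 1.5; tBu(240°)/Br(240°) eclipsed 4.0 → 6.6 kcal/mol.
Br at 300° (staggered): tBu(240°)/Br(300°) gauche 1.2; tBu(240°)/I(180°) gauche 1.4 → 2.6 kcal/mol.
The maximum (7.5 kcal/mol) occurs with Br at 0°.

0°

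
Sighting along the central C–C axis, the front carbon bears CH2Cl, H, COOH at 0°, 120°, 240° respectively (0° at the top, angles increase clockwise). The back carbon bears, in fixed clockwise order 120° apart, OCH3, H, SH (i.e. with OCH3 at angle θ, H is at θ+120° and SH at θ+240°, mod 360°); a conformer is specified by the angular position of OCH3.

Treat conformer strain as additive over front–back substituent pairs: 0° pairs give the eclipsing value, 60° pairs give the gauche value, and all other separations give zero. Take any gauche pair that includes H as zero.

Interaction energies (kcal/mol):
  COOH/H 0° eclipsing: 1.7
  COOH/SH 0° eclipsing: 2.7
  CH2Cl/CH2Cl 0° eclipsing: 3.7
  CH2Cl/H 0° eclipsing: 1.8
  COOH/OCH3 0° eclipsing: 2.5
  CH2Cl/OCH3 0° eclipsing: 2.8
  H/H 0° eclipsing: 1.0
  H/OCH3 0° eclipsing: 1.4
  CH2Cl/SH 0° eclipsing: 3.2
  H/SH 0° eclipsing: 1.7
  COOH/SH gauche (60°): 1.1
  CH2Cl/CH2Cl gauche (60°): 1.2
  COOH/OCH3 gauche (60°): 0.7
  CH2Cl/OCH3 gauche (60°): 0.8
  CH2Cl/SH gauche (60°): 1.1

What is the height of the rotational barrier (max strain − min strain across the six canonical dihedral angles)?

4.7 kcal/mol

OCH3 at 0° is eclipsed. CH2Cl at 0° is eclipsed with OCH3 at 0° (2.8); H at 120° is eclipsed with H at 120° (1.0); COOH at 240° is eclipsed with SH at 240° (2.7). Total 6.5 kcal/mol.
OCH3 at 60° is staggered. CH2Cl at 0° is gauche with OCH3 at 60° (0.8); CH2Cl at 0° is gauche with SH at 300° (1.1); COOH at 240° is gauche with SH at 300° (1.1). Total 3.0 kcal/mol.
OCH3 at 120° is eclipsed. CH2Cl at 0° is eclipsed with SH at 0° (3.2); H at 120° is eclipsed with OCH3 at 120° (1.4); COOH at 240° is eclipsed with H at 240° (1.7). Total 6.3 kcal/mol.
OCH3 at 180° is staggered. CH2Cl at 0° is gauche with SH at 60° (1.1); COOH at 240° is gauche with OCH3 at 180° (0.7). Total 1.8 kcal/mol.
OCH3 at 240° is eclipsed. CH2Cl at 0° is eclipsed with H at 0° (1.8); H at 120° is eclipsed with SH at 120° (1.7); COOH at 240° is eclipsed with OCH3 at 240° (2.5). Total 6.0 kcal/mol.
OCH3 at 300° is staggered. CH2Cl at 0° is gauche with OCH3 at 300° (0.8); COOH at 240° is gauche with OCH3 at 300° (0.7); COOH at 240° is gauche with SH at 180° (1.1). Total 2.6 kcal/mol.
Max at 0° (6.5 kcal/mol), min at 180° (1.8 kcal/mol); barrier = 4.7 kcal/mol.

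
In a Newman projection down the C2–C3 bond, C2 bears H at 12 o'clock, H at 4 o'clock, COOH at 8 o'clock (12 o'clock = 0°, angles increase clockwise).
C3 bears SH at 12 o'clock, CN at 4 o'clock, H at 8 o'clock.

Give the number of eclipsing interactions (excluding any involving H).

Every eclipsing pair involves H, so the count is 0.

0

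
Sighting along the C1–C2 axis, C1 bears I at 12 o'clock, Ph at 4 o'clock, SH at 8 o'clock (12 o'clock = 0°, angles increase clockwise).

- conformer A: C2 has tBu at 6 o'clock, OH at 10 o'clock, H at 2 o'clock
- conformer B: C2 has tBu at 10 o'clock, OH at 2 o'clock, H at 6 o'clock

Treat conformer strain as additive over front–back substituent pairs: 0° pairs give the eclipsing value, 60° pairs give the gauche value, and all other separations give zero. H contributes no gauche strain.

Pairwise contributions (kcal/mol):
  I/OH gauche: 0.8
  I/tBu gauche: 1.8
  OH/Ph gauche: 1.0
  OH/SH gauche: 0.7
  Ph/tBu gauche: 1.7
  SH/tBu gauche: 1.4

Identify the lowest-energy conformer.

A (staggered): I(0°)/OH(300°) gauche 0.8; Ph(120°)/tBu(180°) gauche 1.7; SH(240°)/tBu(180°) gauche 1.4; SH(240°)/OH(300°) gauche 0.7 → 4.6 kcal/mol.
B (staggered): I(0°)/tBu(300°) gauche 1.8; I(0°)/OH(60°) gauche 0.8; Ph(120°)/OH(60°) gauche 1.0; SH(240°)/tBu(300°) gauche 1.4 → 5.0 kcal/mol.
A has the lowest total (4.6 kcal/mol).

A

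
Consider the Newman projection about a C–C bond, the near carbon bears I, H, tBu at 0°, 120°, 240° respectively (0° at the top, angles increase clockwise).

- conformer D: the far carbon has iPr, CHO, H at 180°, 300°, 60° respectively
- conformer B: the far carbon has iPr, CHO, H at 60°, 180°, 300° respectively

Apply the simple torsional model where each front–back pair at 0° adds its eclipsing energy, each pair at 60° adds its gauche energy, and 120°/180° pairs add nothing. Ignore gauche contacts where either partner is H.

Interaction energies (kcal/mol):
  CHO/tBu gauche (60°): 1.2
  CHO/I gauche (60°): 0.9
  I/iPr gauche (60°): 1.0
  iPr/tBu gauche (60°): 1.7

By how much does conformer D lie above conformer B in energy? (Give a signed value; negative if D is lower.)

D (staggered): I–CHO gauche, tBu–iPr gauche, tBu–CHO gauche; 0.9 + 1.7 + 1.2 = 3.8 kcal/mol.
B (staggered): I–iPr gauche, tBu–CHO gauche; 1.0 + 1.2 = 2.2 kcal/mol.
E(D) − E(B) = 3.8 − 2.2 = +1.6 kcal/mol.

+1.6 kcal/mol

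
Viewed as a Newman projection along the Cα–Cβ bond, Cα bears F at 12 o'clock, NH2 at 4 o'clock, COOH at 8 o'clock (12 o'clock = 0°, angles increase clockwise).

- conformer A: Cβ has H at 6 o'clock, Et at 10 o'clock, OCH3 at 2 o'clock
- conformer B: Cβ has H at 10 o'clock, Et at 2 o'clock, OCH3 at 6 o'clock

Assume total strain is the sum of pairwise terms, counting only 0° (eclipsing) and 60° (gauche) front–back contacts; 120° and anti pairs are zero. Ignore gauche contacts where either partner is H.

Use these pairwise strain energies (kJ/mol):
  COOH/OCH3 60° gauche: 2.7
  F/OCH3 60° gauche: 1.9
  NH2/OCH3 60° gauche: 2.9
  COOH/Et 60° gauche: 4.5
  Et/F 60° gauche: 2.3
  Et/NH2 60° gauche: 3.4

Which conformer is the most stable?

B

A is staggered. F at 0° is gauche with Et at 300° (2.3); F at 0° is gauche with OCH3 at 60° (1.9); NH2 at 120° is gauche with OCH3 at 60° (2.9); COOH at 240° is gauche with Et at 300° (4.5). Total 11.6 kJ/mol.
B is staggered. F at 0° is gauche with Et at 60° (2.3); NH2 at 120° is gauche with Et at 60° (3.4); NH2 at 120° is gauche with OCH3 at 180° (2.9); COOH at 240° is gauche with OCH3 at 180° (2.7). Total 11.3 kJ/mol.
B has the lowest total (11.3 kJ/mol).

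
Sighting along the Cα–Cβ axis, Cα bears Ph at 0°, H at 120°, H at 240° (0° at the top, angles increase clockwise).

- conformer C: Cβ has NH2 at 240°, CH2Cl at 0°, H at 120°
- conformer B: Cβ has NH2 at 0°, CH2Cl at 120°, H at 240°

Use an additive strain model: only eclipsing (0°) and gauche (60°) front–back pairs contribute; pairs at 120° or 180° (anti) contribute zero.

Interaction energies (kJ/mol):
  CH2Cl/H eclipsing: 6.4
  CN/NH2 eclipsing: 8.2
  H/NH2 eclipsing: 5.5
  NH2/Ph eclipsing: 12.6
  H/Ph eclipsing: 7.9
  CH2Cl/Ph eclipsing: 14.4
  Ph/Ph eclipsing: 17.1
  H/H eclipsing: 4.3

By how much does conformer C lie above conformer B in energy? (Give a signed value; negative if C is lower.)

C is eclipsed. Ph at 0° is eclipsed with CH2Cl at 0° (14.4); H at 120° is eclipsed with H at 120° (4.3); H at 240° is eclipsed with NH2 at 240° (5.5). Total 24.2 kJ/mol.
B is eclipsed. Ph at 0° is eclipsed with NH2 at 0° (12.6); H at 120° is eclipsed with CH2Cl at 120° (6.4); H at 240° is eclipsed with H at 240° (4.3). Total 23.3 kJ/mol.
E(C) − E(B) = 24.2 − 23.3 = +0.9 kJ/mol.

+0.9 kJ/mol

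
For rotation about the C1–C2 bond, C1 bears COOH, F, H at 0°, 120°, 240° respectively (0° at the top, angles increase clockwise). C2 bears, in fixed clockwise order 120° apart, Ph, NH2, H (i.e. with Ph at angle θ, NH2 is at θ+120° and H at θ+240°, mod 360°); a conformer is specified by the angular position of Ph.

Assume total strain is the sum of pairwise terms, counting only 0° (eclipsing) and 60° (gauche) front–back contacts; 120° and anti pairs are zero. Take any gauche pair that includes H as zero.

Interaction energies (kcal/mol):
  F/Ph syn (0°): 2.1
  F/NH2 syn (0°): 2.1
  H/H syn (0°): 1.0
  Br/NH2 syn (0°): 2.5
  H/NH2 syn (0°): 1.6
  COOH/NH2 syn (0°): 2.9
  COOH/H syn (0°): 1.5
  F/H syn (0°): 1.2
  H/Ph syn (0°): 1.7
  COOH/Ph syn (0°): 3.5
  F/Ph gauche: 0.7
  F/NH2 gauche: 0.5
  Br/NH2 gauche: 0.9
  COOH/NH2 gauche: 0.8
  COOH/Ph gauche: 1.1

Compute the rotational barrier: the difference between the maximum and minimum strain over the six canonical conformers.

5.1 kcal/mol

Ph at 0° (eclipsed): COOH(0°)/Ph(0°) eclipsed 3.5; F(120°)/NH2(120°) eclipsed 2.1; H(240°)/H(240°) eclipsed 1.0 → 6.6 kcal/mol.
Ph at 60° (staggered): COOH(0°)/Ph(60°) gauche 1.1; F(120°)/Ph(60°) gauche 0.7; F(120°)/NH2(180°) gauche 0.5 → 2.3 kcal/mol.
Ph at 120° (eclipsed): COOH(0°)/H(0°) eclipsed 1.5; F(120°)/Ph(120°) eclipsed 2.1; H(240°)/NH2(240°) eclipsed 1.6 → 5.2 kcal/mol.
Ph at 180° (staggered): COOH(0°)/NH2(300°) gauche 0.8; F(120°)/Ph(180°) gauche 0.7 → 1.5 kcal/mol.
Ph at 240° (eclipsed): COOH(0°)/NH2(0°) eclipsed 2.9; F(120°)/H(120°) eclipsed 1.2; H(240°)/Ph(240°) eclipsed 1.7 → 5.8 kcal/mol.
Ph at 300° (staggered): COOH(0°)/Ph(300°) gauche 1.1; COOH(0°)/NH2(60°) gauche 0.8; F(120°)/NH2(60°) gauche 0.5 → 2.4 kcal/mol.
Max at 0° (6.6 kcal/mol), min at 180° (1.5 kcal/mol); barrier = 5.1 kcal/mol.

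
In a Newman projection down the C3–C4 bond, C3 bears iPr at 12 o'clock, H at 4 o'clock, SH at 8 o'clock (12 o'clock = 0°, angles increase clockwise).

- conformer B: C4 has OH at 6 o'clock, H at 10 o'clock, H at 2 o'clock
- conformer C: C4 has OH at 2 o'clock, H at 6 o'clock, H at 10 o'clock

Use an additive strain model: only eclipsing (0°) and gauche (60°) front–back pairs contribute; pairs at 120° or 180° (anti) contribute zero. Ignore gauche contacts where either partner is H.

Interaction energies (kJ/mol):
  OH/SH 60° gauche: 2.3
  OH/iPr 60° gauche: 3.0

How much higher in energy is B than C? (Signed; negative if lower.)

-0.7 kJ/mol

B (staggered): SH–OH gauche; 2.3 = 2.3 kJ/mol.
C (staggered): iPr–OH gauche; 3.0 = 3.0 kJ/mol.
E(B) − E(C) = 2.3 − 3.0 = -0.7 kJ/mol.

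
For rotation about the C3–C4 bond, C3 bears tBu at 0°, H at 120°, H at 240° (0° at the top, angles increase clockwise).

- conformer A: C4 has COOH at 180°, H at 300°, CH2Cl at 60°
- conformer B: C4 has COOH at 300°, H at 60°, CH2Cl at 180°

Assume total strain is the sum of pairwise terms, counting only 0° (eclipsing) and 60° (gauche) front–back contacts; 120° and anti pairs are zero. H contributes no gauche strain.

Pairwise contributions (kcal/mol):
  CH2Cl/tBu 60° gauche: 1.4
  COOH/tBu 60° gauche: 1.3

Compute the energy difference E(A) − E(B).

+0.1 kcal/mol

A (staggered): tBu–CH2Cl gauche; 1.4 = 1.4 kcal/mol.
B (staggered): tBu–COOH gauche; 1.3 = 1.3 kcal/mol.
E(A) − E(B) = 1.4 − 1.3 = +0.1 kcal/mol.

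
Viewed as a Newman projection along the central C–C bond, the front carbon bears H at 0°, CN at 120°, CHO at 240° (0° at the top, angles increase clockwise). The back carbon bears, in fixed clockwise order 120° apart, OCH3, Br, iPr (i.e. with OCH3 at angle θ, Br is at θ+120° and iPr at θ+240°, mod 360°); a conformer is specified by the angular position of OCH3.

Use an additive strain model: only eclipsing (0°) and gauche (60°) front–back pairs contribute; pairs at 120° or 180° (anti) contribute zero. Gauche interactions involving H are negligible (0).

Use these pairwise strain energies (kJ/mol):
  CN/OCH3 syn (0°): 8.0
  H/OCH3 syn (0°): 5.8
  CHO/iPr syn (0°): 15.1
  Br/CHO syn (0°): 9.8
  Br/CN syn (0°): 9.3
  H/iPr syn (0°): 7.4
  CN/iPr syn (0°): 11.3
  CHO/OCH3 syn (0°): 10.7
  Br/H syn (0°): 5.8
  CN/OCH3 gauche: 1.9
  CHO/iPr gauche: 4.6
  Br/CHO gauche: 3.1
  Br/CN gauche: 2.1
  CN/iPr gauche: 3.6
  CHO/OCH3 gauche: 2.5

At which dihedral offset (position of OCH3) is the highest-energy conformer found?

0°

OCH3 at 0° (eclipsed): H(0°)/OCH3(0°) eclipsed 5.8; CN(120°)/Br(120°) eclipsed 9.3; CHO(240°)/iPr(240°) eclipsed 15.1 → 30.2 kJ/mol.
OCH3 at 60° (staggered): CN(120°)/OCH3(60°) gauche 1.9; CN(120°)/Br(180°) gauche 2.1; CHO(240°)/Br(180°) gauche 3.1; CHO(240°)/iPr(300°) gauche 4.6 → 11.7 kJ/mol.
OCH3 at 120° (eclipsed): H(0°)/iPr(0°) eclipsed 7.4; CN(120°)/OCH3(120°) eclipsed 8.0; CHO(240°)/Br(240°) eclipsed 9.8 → 25.2 kJ/mol.
OCH3 at 180° (staggered): CN(120°)/OCH3(180°) gauche 1.9; CN(120°)/iPr(60°) gauche 3.6; CHO(240°)/OCH3(180°) gauche 2.5; CHO(240°)/Br(300°) gauche 3.1 → 11.1 kJ/mol.
OCH3 at 240° (eclipsed): H(0°)/Br(0°) eclipsed 5.8; CN(120°)/iPr(120°) eclipsed 11.3; CHO(240°)/OCH3(240°) eclipsed 10.7 → 27.8 kJ/mol.
OCH3 at 300° (staggered): CN(120°)/Br(60°) gauche 2.1; CN(120°)/iPr(180°) gauche 3.6; CHO(240°)/OCH3(300°) gauche 2.5; CHO(240°)/iPr(180°) gauche 4.6 → 12.8 kJ/mol.
The maximum (30.2 kJ/mol) occurs with OCH3 at 0°.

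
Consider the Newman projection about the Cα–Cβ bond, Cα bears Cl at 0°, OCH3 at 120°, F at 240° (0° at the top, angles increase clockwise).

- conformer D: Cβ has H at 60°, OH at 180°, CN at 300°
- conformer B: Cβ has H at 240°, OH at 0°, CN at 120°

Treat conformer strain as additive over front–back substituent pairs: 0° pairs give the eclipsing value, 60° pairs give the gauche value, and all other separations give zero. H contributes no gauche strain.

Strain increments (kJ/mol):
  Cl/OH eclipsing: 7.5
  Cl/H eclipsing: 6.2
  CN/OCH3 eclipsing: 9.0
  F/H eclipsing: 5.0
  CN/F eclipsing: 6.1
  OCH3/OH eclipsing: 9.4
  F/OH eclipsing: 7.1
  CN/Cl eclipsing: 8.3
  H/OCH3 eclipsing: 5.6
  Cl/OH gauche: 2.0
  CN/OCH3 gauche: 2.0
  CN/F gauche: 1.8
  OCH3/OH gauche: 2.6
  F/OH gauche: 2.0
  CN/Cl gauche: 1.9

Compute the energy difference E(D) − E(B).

D is staggered. Cl at 0° is gauche with CN at 300° (1.9); OCH3 at 120° is gauche with OH at 180° (2.6); F at 240° is gauche with OH at 180° (2.0); F at 240° is gauche with CN at 300° (1.8). Total 8.3 kJ/mol.
B is eclipsed. Cl at 0° is eclipsed with OH at 0° (7.5); OCH3 at 120° is eclipsed with CN at 120° (9.0); F at 240° is eclipsed with H at 240° (5.0). Total 21.5 kJ/mol.
E(D) − E(B) = 8.3 − 21.5 = -13.2 kJ/mol.

-13.2 kJ/mol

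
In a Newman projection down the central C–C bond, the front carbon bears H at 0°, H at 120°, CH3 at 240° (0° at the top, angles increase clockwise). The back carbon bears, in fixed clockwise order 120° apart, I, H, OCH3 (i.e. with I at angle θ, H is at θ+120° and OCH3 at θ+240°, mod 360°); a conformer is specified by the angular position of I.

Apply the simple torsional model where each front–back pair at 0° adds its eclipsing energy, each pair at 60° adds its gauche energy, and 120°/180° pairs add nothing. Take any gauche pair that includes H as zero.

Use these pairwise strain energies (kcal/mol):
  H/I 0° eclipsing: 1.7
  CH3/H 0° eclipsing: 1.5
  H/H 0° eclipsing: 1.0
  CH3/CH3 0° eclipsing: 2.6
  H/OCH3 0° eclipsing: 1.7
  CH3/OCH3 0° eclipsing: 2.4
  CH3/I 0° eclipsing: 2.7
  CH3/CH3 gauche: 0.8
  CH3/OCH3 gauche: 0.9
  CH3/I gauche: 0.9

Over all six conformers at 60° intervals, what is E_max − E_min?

I at 0° is eclipsed. H at 0° is eclipsed with I at 0° (1.7); H at 120° is eclipsed with H at 120° (1.0); CH3 at 240° is eclipsed with OCH3 at 240° (2.4). Total 5.1 kcal/mol.
I at 60° is staggered. CH3 at 240° is gauche with OCH3 at 300° (0.9). Total 0.9 kcal/mol.
I at 120° is eclipsed. H at 0° is eclipsed with OCH3 at 0° (1.7); H at 120° is eclipsed with I at 120° (1.7); CH3 at 240° is eclipsed with H at 240° (1.5). Total 4.9 kcal/mol.
I at 180° is staggered. CH3 at 240° is gauche with I at 180° (0.9). Total 0.9 kcal/mol.
I at 240° is eclipsed. H at 0° is eclipsed with H at 0° (1.0); H at 120° is eclipsed with OCH3 at 120° (1.7); CH3 at 240° is eclipsed with I at 240° (2.7). Total 5.4 kcal/mol.
I at 300° is staggered. CH3 at 240° is gauche with I at 300° (0.9); CH3 at 240° is gauche with OCH3 at 180° (0.9). Total 1.8 kcal/mol.
Max at 240° (5.4 kcal/mol), min at 60° (0.9 kcal/mol); barrier = 4.5 kcal/mol.

4.5 kcal/mol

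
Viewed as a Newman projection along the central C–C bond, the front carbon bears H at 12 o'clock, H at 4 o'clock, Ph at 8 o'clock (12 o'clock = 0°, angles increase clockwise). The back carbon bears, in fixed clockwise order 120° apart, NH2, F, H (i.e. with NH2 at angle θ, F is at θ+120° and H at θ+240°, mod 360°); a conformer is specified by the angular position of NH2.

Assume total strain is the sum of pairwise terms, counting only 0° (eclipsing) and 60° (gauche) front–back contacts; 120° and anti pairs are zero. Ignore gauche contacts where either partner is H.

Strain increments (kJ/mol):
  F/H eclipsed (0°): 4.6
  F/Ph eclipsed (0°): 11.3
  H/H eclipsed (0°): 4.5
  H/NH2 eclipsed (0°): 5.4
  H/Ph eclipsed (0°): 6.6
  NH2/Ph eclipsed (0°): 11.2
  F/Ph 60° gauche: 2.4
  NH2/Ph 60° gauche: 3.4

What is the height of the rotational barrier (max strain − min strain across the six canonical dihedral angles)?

NH2 at 0° (eclipsed): H–NH2 eclipsed, H–F eclipsed, Ph–H eclipsed; 5.4 + 4.6 + 6.6 = 16.6 kJ/mol.
NH2 at 60° (staggered): Ph–F gauche; 2.4 = 2.4 kJ/mol.
NH2 at 120° (eclipsed): H–H eclipsed, H–NH2 eclipsed, Ph–F eclipsed; 4.5 + 5.4 + 11.3 = 21.2 kJ/mol.
NH2 at 180° (staggered): Ph–NH2 gauche, Ph–F gauche; 3.4 + 2.4 = 5.8 kJ/mol.
NH2 at 240° (eclipsed): H–F eclipsed, H–H eclipsed, Ph–NH2 eclipsed; 4.6 + 4.5 + 11.2 = 20.3 kJ/mol.
NH2 at 300° (staggered): Ph–NH2 gauche; 3.4 = 3.4 kJ/mol.
Max at 120° (21.2 kJ/mol), min at 60° (2.4 kJ/mol); barrier = 18.8 kJ/mol.

18.8 kJ/mol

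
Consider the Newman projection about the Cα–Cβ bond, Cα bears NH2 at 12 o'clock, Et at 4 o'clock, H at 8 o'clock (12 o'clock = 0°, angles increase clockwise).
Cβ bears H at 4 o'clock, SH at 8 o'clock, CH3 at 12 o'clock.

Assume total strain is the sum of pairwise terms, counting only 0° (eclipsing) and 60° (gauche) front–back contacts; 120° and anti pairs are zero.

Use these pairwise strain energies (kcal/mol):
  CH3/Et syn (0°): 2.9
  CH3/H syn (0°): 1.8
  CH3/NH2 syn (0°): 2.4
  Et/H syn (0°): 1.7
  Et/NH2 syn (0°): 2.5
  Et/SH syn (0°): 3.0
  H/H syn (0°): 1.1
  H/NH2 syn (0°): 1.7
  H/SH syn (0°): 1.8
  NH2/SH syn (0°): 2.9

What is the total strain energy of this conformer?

This conformer (eclipsed): NH2–CH3 eclipsed, Et–H eclipsed, H–SH eclipsed; 2.4 + 1.7 + 1.8 = 5.9 kcal/mol.

5.9 kcal/mol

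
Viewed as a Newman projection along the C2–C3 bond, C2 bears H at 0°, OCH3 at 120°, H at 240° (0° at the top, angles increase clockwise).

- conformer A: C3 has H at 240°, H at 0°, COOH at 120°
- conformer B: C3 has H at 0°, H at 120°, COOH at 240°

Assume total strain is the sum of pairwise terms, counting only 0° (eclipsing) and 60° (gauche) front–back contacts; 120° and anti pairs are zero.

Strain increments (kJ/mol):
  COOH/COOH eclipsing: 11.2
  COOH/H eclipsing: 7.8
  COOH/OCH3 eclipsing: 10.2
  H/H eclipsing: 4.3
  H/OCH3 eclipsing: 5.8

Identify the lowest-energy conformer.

B

A (eclipsed): H(0°)/H(0°) eclipsed 4.3; OCH3(120°)/COOH(120°) eclipsed 10.2; H(240°)/H(240°) eclipsed 4.3 → 18.8 kJ/mol.
B (eclipsed): H(0°)/H(0°) eclipsed 4.3; OCH3(120°)/H(120°) eclipsed 5.8; H(240°)/COOH(240°) eclipsed 7.8 → 17.9 kJ/mol.
B has the lowest total (17.9 kJ/mol).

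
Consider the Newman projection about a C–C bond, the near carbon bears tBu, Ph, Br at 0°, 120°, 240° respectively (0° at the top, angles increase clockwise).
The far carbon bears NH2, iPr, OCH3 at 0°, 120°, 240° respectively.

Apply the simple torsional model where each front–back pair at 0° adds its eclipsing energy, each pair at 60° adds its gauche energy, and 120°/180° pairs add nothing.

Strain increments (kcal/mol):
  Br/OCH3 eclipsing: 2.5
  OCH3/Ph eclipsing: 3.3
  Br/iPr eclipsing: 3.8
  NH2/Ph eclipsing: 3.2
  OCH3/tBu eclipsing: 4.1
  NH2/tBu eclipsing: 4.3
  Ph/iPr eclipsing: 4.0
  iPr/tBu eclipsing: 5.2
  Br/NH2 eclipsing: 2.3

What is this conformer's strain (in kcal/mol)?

This conformer (eclipsed): tBu(0°)/NH2(0°) eclipsed 4.3; Ph(120°)/iPr(120°) eclipsed 4.0; Br(240°)/OCH3(240°) eclipsed 2.5 → 10.8 kcal/mol.

10.8 kcal/mol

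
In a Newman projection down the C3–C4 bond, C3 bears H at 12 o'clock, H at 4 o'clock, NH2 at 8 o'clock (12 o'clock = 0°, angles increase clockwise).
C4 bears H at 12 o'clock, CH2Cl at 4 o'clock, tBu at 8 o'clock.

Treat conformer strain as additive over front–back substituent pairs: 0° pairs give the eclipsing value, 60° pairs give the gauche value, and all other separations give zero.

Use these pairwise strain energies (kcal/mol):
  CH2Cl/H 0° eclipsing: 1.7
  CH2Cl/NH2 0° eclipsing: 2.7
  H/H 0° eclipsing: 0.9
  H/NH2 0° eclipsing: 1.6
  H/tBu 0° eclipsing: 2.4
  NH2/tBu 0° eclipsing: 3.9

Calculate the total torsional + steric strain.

6.5 kcal/mol

This conformer (eclipsed): H(0°)/H(0°) eclipsed 0.9; H(120°)/CH2Cl(120°) eclipsed 1.7; NH2(240°)/tBu(240°) eclipsed 3.9 → 6.5 kcal/mol.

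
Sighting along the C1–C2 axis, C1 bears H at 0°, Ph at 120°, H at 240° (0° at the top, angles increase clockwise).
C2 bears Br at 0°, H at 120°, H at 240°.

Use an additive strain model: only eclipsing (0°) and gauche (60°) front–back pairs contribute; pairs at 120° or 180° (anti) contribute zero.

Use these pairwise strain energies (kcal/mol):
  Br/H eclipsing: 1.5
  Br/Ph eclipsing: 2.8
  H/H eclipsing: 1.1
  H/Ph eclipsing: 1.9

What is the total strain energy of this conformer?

4.5 kcal/mol

This conformer (eclipsed): H(0°)/Br(0°) eclipsed 1.5; Ph(120°)/H(120°) eclipsed 1.9; H(240°)/H(240°) eclipsed 1.1 → 4.5 kcal/mol.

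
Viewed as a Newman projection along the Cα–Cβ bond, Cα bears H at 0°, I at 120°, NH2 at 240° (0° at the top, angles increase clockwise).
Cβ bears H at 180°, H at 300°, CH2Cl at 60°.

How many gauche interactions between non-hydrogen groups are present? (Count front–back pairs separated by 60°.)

Non-H gauche pairs: I(120°)/CH2Cl(60°) — 1 interaction.

1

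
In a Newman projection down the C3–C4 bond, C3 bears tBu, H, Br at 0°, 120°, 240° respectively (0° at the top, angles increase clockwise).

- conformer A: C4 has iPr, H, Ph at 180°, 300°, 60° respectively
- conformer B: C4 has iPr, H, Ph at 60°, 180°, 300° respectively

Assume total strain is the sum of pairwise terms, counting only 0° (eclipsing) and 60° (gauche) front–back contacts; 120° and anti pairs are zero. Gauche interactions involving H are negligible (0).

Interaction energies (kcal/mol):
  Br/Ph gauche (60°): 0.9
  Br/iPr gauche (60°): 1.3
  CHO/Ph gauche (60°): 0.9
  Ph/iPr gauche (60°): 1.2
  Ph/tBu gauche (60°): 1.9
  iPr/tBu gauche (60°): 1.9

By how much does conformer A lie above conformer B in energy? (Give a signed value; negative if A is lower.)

-1.5 kcal/mol

A is staggered. tBu at 0° is gauche with Ph at 60° (1.9); Br at 240° is gauche with iPr at 180° (1.3). Total 3.2 kcal/mol.
B is staggered. tBu at 0° is gauche with iPr at 60° (1.9); tBu at 0° is gauche with Ph at 300° (1.9); Br at 240° is gauche with Ph at 300° (0.9). Total 4.7 kcal/mol.
E(A) − E(B) = 3.2 − 4.7 = -1.5 kcal/mol.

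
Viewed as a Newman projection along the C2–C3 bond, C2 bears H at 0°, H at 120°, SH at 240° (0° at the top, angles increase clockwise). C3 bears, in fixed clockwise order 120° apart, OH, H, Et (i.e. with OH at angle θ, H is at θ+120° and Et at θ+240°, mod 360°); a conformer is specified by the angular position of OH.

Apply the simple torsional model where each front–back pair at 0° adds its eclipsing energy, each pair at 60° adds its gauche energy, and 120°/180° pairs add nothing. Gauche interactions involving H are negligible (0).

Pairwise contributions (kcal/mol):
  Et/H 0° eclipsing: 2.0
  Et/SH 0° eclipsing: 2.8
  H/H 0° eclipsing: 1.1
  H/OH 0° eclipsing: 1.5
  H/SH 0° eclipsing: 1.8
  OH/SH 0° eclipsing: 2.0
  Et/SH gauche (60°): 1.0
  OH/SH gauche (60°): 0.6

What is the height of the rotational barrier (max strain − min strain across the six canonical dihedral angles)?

OH at 0° (eclipsed): H–OH eclipsed, H–H eclipsed, SH–Et eclipsed; 1.5 + 1.1 + 2.8 = 5.4 kcal/mol.
OH at 60° (staggered): SH–Et gauche; 1.0 = 1.0 kcal/mol.
OH at 120° (eclipsed): H–Et eclipsed, H–OH eclipsed, SH–H eclipsed; 2.0 + 1.5 + 1.8 = 5.3 kcal/mol.
OH at 180° (staggered): SH–OH gauche; 0.6 = 0.6 kcal/mol.
OH at 240° (eclipsed): H–H eclipsed, H–Et eclipsed, SH–OH eclipsed; 1.1 + 2.0 + 2.0 = 5.1 kcal/mol.
OH at 300° (staggered): SH–OH gauche, SH–Et gauche; 0.6 + 1.0 = 1.6 kcal/mol.
Max at 0° (5.4 kcal/mol), min at 180° (0.6 kcal/mol); barrier = 4.8 kcal/mol.

4.8 kcal/mol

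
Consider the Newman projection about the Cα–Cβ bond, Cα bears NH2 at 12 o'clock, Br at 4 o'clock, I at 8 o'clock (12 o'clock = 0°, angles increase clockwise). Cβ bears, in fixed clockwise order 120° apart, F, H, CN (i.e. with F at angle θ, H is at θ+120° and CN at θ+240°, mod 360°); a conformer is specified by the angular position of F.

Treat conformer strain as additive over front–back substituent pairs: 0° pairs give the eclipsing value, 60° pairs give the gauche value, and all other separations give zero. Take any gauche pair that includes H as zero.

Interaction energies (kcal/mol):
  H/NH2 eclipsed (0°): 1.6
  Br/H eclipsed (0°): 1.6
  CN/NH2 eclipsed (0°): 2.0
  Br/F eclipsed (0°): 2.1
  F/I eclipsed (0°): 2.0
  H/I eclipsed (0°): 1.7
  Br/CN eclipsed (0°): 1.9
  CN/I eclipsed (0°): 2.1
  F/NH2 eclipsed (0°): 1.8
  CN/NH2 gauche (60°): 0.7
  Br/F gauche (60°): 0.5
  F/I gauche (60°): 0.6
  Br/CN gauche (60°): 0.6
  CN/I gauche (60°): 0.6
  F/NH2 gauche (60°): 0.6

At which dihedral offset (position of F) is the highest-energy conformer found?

120°

F at 0° (eclipsed): NH2(0°)/F(0°) eclipsed 1.8; Br(120°)/H(120°) eclipsed 1.6; I(240°)/CN(240°) eclipsed 2.1 → 5.5 kcal/mol.
F at 60° (staggered): NH2(0°)/F(60°) gauche 0.6; NH2(0°)/CN(300°) gauche 0.7; Br(120°)/F(60°) gauche 0.5; I(240°)/CN(300°) gauche 0.6 → 2.4 kcal/mol.
F at 120° (eclipsed): NH2(0°)/CN(0°) eclipsed 2.0; Br(120°)/F(120°) eclipsed 2.1; I(240°)/H(240°) eclipsed 1.7 → 5.8 kcal/mol.
F at 180° (staggered): NH2(0°)/CN(60°) gauche 0.7; Br(120°)/F(180°) gauche 0.5; Br(120°)/CN(60°) gauche 0.6; I(240°)/F(180°) gauche 0.6 → 2.4 kcal/mol.
F at 240° (eclipsed): NH2(0°)/H(0°) eclipsed 1.6; Br(120°)/CN(120°) eclipsed 1.9; I(240°)/F(240°) eclipsed 2.0 → 5.5 kcal/mol.
F at 300° (staggered): NH2(0°)/F(300°) gauche 0.6; Br(120°)/CN(180°) gauche 0.6; I(240°)/F(300°) gauche 0.6; I(240°)/CN(180°) gauche 0.6 → 2.4 kcal/mol.
The maximum (5.8 kcal/mol) occurs with F at 120°.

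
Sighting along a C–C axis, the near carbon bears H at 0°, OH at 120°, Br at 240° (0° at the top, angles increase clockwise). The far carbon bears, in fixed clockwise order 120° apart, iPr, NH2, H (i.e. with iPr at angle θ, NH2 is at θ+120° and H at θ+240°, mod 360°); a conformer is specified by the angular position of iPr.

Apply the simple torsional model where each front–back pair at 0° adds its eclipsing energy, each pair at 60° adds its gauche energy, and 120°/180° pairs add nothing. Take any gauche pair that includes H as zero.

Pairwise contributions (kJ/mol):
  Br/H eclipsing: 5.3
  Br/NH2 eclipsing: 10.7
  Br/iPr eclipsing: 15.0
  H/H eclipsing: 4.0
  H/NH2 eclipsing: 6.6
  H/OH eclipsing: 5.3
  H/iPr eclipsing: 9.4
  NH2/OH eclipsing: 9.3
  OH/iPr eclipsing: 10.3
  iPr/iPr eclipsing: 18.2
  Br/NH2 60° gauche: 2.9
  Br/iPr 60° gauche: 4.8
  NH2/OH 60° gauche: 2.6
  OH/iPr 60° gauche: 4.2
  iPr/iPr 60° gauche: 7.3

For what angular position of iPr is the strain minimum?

300°

iPr at 0° (eclipsed): H(0°)/iPr(0°) eclipsed 9.4; OH(120°)/NH2(120°) eclipsed 9.3; Br(240°)/H(240°) eclipsed 5.3 → 24.0 kJ/mol.
iPr at 60° (staggered): OH(120°)/iPr(60°) gauche 4.2; OH(120°)/NH2(180°) gauche 2.6; Br(240°)/NH2(180°) gauche 2.9 → 9.7 kJ/mol.
iPr at 120° (eclipsed): H(0°)/H(0°) eclipsed 4.0; OH(120°)/iPr(120°) eclipsed 10.3; Br(240°)/NH2(240°) eclipsed 10.7 → 25.0 kJ/mol.
iPr at 180° (staggered): OH(120°)/iPr(180°) gauche 4.2; Br(240°)/iPr(180°) gauche 4.8; Br(240°)/NH2(300°) gauche 2.9 → 11.9 kJ/mol.
iPr at 240° (eclipsed): H(0°)/NH2(0°) eclipsed 6.6; OH(120°)/H(120°) eclipsed 5.3; Br(240°)/iPr(240°) eclipsed 15.0 → 26.9 kJ/mol.
iPr at 300° (staggered): OH(120°)/NH2(60°) gauche 2.6; Br(240°)/iPr(300°) gauche 4.8 → 7.4 kJ/mol.
The minimum (7.4 kJ/mol) occurs with iPr at 300°.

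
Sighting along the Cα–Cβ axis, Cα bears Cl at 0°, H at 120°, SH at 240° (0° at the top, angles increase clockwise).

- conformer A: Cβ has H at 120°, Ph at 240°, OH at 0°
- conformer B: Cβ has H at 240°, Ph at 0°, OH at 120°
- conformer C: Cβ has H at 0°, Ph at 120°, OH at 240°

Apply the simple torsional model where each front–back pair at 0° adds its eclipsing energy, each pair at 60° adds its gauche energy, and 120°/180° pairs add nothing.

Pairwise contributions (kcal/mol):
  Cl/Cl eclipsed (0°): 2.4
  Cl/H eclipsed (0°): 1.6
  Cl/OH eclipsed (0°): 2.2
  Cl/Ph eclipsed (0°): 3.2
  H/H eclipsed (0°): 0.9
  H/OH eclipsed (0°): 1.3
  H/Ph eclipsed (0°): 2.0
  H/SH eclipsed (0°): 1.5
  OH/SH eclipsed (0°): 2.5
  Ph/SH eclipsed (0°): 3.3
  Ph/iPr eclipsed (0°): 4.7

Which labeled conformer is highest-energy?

A (eclipsed): Cl(0°)/OH(0°) eclipsed 2.2; H(120°)/H(120°) eclipsed 0.9; SH(240°)/Ph(240°) eclipsed 3.3 → 6.4 kcal/mol.
B (eclipsed): Cl(0°)/Ph(0°) eclipsed 3.2; H(120°)/OH(120°) eclipsed 1.3; SH(240°)/H(240°) eclipsed 1.5 → 6.0 kcal/mol.
C (eclipsed): Cl(0°)/H(0°) eclipsed 1.6; H(120°)/Ph(120°) eclipsed 2.0; SH(240°)/OH(240°) eclipsed 2.5 → 6.1 kcal/mol.
A has the highest total (6.4 kcal/mol).

A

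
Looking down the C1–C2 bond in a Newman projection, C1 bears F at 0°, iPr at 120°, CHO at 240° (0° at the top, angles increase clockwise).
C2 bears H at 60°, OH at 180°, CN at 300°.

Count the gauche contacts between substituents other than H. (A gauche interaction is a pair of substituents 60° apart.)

4

Non-H gauche pairs: F(0°)/CN(300°); iPr(120°)/OH(180°); CHO(240°)/OH(180°); CHO(240°)/CN(300°) — 4 interactions.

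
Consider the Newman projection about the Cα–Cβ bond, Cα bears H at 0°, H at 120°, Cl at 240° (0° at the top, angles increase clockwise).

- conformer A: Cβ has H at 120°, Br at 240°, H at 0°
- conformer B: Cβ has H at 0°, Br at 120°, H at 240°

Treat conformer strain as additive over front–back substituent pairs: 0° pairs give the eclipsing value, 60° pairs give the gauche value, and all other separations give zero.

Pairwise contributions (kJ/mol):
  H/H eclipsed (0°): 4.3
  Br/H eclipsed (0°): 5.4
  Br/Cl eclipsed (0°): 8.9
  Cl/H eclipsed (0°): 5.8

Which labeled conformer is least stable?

A

A is eclipsed. H at 0° is eclipsed with H at 0° (4.3); H at 120° is eclipsed with H at 120° (4.3); Cl at 240° is eclipsed with Br at 240° (8.9). Total 17.5 kJ/mol.
B is eclipsed. H at 0° is eclipsed with H at 0° (4.3); H at 120° is eclipsed with Br at 120° (5.4); Cl at 240° is eclipsed with H at 240° (5.8). Total 15.5 kJ/mol.
A has the highest total (17.5 kJ/mol).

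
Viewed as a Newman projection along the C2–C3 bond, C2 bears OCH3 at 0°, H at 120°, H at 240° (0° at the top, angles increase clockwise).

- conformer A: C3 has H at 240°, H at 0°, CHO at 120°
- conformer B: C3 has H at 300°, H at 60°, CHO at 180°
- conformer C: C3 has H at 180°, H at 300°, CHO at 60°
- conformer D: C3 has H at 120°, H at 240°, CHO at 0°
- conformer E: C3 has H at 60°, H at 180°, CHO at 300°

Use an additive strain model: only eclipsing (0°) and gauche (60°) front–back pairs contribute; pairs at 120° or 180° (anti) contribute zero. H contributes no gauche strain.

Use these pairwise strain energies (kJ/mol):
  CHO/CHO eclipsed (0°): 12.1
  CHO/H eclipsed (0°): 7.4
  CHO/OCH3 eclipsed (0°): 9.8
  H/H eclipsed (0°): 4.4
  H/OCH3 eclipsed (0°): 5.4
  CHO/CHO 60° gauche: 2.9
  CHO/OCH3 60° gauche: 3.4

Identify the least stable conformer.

D

A is eclipsed. OCH3 at 0° is eclipsed with H at 0° (5.4); H at 120° is eclipsed with CHO at 120° (7.4); H at 240° is eclipsed with H at 240° (4.4). Total 17.2 kJ/mol.
B (staggered): no non-H gauche contacts → 0.0 kJ/mol.
C is staggered. OCH3 at 0° is gauche with CHO at 60° (3.4). Total 3.4 kJ/mol.
D is eclipsed. OCH3 at 0° is eclipsed with CHO at 0° (9.8); H at 120° is eclipsed with H at 120° (4.4); H at 240° is eclipsed with H at 240° (4.4). Total 18.6 kJ/mol.
E is staggered. OCH3 at 0° is gauche with CHO at 300° (3.4). Total 3.4 kJ/mol.
D has the highest total (18.6 kJ/mol).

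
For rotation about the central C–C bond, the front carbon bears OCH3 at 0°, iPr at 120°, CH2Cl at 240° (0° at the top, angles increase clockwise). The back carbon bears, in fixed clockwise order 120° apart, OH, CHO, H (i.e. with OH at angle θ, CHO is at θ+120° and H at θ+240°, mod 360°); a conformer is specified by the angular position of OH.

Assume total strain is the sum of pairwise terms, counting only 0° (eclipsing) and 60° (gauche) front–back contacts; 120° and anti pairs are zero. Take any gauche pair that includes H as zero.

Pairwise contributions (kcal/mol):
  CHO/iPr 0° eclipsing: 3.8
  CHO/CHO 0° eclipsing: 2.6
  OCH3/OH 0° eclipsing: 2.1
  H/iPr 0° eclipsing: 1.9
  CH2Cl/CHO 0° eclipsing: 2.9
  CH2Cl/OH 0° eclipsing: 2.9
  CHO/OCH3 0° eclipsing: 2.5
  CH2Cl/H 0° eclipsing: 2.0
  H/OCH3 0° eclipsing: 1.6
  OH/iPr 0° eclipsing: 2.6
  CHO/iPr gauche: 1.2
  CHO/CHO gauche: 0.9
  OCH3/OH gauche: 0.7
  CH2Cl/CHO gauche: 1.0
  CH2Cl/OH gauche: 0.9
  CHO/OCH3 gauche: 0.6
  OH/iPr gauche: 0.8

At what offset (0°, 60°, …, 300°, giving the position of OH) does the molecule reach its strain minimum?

OH at 0° (eclipsed): OCH3–OH eclipsed, iPr–CHO eclipsed, CH2Cl–H eclipsed; 2.1 + 3.8 + 2.0 = 7.9 kcal/mol.
OH at 60° (staggered): OCH3–OH gauche, iPr–OH gauche, iPr–CHO gauche, CH2Cl–CHO gauche; 0.7 + 0.8 + 1.2 + 1.0 = 3.7 kcal/mol.
OH at 120° (eclipsed): OCH3–H eclipsed, iPr–OH eclipsed, CH2Cl–CHO eclipsed; 1.6 + 2.6 + 2.9 = 7.1 kcal/mol.
OH at 180° (staggered): OCH3–CHO gauche, iPr–OH gauche, CH2Cl–OH gauche, CH2Cl–CHO gauche; 0.6 + 0.8 + 0.9 + 1.0 = 3.3 kcal/mol.
OH at 240° (eclipsed): OCH3–CHO eclipsed, iPr–H eclipsed, CH2Cl–OH eclipsed; 2.5 + 1.9 + 2.9 = 7.3 kcal/mol.
OH at 300° (staggered): OCH3–OH gauche, OCH3–CHO gauche, iPr–CHO gauche, CH2Cl–OH gauche; 0.7 + 0.6 + 1.2 + 0.9 = 3.4 kcal/mol.
The minimum (3.3 kcal/mol) occurs with OH at 180°.

180°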